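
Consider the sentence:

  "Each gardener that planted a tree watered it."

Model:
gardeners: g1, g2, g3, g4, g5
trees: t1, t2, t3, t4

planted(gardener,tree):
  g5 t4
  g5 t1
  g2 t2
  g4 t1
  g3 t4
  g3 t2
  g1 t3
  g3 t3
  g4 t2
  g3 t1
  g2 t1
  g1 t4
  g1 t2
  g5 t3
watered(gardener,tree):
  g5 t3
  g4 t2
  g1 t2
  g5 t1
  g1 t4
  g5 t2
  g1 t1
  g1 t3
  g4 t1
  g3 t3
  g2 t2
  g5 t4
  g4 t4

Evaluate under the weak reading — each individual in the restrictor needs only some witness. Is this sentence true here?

"it" takes "a tree" as antecedent — a donkey pronoun bound across the clause boundary.
Weak reading: every gardener g with some planted-tree has at least one planted-tree t such that watered(g,t).
Per gardener: g1:✓  g2:✓  g3:✓  g4:✓  g5:✓
Every gardener in the restrictor has a witness.

True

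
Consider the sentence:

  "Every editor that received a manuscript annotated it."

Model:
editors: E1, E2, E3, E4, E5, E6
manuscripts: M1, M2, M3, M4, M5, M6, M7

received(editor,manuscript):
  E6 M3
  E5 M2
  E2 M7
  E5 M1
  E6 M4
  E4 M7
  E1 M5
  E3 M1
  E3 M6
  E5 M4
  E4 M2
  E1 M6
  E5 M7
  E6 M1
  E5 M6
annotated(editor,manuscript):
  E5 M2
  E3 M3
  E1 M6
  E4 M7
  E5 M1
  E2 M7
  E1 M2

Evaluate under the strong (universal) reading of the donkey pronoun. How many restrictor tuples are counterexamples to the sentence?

"it" takes "a manuscript" as antecedent — a donkey pronoun bound across the clause boundary.
Strong reading: for every (e,m) with received(e,m), annotated(e,m).
Restrictor pairs: (E1,M5) ✗  (E1,M6) ✓  (E2,M7) ✓  (E3,M1) ✗  (E3,M6) ✗  (E4,M2) ✗  (E4,M7) ✓  (E5,M1) ✓  (E5,M2) ✓  (E5,M4) ✗  (E5,M6) ✗  (E5,M7) ✗  (E6,M1) ✗  (E6,M3) ✗  (E6,M4) ✗
Counterexamples (restrictor pairs failing the scope): 10.

10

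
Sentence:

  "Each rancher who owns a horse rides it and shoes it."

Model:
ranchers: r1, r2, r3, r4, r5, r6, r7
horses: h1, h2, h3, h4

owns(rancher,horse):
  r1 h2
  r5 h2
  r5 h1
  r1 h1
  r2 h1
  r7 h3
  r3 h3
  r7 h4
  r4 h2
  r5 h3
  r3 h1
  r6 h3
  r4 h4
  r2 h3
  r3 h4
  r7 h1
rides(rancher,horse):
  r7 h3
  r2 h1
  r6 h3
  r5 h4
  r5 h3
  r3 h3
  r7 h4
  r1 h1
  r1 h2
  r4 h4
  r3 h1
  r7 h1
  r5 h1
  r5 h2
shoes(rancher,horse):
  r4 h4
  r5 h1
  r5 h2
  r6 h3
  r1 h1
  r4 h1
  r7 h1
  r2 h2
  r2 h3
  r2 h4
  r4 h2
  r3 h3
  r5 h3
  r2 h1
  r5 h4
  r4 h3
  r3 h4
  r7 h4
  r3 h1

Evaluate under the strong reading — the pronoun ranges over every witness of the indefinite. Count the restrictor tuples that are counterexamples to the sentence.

"it" takes "a horse" as antecedent — a donkey pronoun bound across the clause boundary.
Strong reading: for every (r,h) with owns(r,h), rides(r,h) ∧ shoes(r,h).
Restrictor pairs: (r1,h1) ✓  (r1,h2) ✗  (r2,h1) ✓  (r2,h3) ✗  (r3,h1) ✓  (r3,h3) ✓  (r3,h4) ✗  (r4,h2) ✗  (r4,h4) ✓  (r5,h1) ✓  (r5,h2) ✓  (r5,h3) ✓  (r6,h3) ✓  (r7,h1) ✓  (r7,h3) ✗  (r7,h4) ✓
Counterexamples (restrictor pairs failing the scope): 5.

5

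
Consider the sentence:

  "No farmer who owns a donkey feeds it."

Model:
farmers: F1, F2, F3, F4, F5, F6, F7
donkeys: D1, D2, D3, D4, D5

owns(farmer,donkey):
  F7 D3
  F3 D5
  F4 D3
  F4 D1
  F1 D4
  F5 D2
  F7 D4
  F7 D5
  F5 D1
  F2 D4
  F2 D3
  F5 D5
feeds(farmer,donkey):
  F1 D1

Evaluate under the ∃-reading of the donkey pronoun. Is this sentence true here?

True

"it" takes "a donkey" as antecedent — a donkey pronoun bound across the clause boundary.
Truth condition: for no (f,d) with owns(f,d) does feeds(f,d) hold.
Restrictor pairs — does the scope hold? (F1,D4):fails  (F2,D3):fails  (F2,D4):fails  (F3,D5):fails  (F4,D1):fails  (F4,D3):fails  (F5,D1):fails  (F5,D2):fails  (F5,D5):fails  (F7,D3):fails  (F7,D4):fails  (F7,D5):fails
Scope holds for no restrictor pair, so the sentence is true.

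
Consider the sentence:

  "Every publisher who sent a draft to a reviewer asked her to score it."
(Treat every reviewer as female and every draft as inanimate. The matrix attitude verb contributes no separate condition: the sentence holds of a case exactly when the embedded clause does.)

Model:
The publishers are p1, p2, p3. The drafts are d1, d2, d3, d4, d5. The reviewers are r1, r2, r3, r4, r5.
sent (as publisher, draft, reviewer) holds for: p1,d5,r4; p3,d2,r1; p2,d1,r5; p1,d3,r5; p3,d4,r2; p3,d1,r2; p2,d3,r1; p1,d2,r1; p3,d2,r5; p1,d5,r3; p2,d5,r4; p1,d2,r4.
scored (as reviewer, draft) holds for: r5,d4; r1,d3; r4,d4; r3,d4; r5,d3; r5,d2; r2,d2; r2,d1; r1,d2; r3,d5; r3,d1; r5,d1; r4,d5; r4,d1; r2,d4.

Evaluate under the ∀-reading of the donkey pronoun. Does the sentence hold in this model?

False

"her" takes "a reviewer" as antecedent and "it" takes "a draft"; both are donkey pronouns co-varying with the restrictor.
Strong reading: for every (p,d,r) with sent(p,d,r), scored(r,d).
Restrictor triples: (p1,d2,r1)→scored(r1,d2) ✓  (p1,d2,r4)→scored(r4,d2) ✗  (p1,d3,r5)→scored(r5,d3) ✓  (p1,d5,r3)→scored(r3,d5) ✓  (p1,d5,r4)→scored(r4,d5) ✓  (p2,d1,r5)→scored(r5,d1) ✓  (p2,d3,r1)→scored(r1,d3) ✓  (p2,d5,r4)→scored(r4,d5) ✓  (p3,d1,r2)→scored(r2,d1) ✓  (p3,d2,r1)→scored(r1,d2) ✓  (p3,d2,r5)→scored(r5,d2) ✓  (p3,d4,r2)→scored(r2,d4) ✓
Counterexample: (p1,d2,r4) — scored(r4,d2) does not hold.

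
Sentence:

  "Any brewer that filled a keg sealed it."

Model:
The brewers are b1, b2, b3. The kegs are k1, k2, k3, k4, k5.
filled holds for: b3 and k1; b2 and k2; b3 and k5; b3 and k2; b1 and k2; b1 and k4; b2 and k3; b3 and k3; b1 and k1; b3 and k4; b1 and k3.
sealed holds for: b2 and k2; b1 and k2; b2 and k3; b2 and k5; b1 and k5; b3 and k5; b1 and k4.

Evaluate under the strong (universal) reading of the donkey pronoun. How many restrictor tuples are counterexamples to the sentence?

"it" takes "a keg" as antecedent — a donkey pronoun bound across the clause boundary.
Strong reading: for every (b,k) with filled(b,k), sealed(b,k).
Restrictor pairs: (b1,k1) ✗  (b1,k2) ✓  (b1,k3) ✗  (b1,k4) ✓  (b2,k2) ✓  (b2,k3) ✓  (b3,k1) ✗  (b3,k2) ✗  (b3,k3) ✗  (b3,k4) ✗  (b3,k5) ✓
Counterexamples (restrictor pairs failing the scope): 6.

6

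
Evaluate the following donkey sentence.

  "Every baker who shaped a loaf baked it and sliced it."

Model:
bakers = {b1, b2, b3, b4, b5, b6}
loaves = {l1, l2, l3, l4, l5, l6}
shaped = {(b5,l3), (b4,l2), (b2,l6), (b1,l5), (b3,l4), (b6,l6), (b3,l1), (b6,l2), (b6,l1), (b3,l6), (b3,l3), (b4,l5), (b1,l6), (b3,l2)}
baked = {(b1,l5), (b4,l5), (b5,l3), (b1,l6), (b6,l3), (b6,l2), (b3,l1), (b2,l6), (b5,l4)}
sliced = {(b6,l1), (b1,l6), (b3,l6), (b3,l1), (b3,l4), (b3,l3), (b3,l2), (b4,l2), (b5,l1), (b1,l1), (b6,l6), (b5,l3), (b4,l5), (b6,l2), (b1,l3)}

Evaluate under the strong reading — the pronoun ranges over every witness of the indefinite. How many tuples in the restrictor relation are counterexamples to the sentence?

"it" takes "a loaf" as antecedent — a donkey pronoun bound across the clause boundary.
Strong reading: for every (b,l) with shaped(b,l), baked(b,l) ∧ sliced(b,l).
Restrictor pairs: (b1,l5) ✗  (b1,l6) ✓  (b2,l6) ✗  (b3,l1) ✓  (b3,l2) ✗  (b3,l3) ✗  (b3,l4) ✗  (b3,l6) ✗  (b4,l2) ✗  (b4,l5) ✓  (b5,l3) ✓  (b6,l1) ✗  (b6,l2) ✓  (b6,l6) ✗
Counterexamples (restrictor pairs failing the scope): 9.

9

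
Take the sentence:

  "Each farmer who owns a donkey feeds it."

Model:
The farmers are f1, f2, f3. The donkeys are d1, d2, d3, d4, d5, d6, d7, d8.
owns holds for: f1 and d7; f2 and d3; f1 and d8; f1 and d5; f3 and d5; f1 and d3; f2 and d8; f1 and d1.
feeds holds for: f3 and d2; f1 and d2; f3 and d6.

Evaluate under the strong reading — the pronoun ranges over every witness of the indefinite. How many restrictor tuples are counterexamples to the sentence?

"it" takes "a donkey" as antecedent — a donkey pronoun bound across the clause boundary.
Strong reading: for every (f,d) with owns(f,d), feeds(f,d).
Restrictor pairs: (f1,d1) ✗  (f1,d3) ✗  (f1,d5) ✗  (f1,d7) ✗  (f1,d8) ✗  (f2,d3) ✗  (f2,d8) ✗  (f3,d5) ✗
Counterexamples (restrictor pairs failing the scope): 8.

8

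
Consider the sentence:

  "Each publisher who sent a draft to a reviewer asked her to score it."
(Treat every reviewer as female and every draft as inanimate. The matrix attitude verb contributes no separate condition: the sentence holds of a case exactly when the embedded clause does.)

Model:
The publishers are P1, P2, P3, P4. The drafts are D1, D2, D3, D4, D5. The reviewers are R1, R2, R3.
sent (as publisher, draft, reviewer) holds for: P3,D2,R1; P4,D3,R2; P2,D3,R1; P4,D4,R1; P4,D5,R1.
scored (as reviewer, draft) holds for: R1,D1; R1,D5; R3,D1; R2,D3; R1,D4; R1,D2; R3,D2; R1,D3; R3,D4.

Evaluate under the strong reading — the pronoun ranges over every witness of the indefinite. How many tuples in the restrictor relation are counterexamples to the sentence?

0

"her" takes "a reviewer" as antecedent and "it" takes "a draft"; both are donkey pronouns co-varying with the restrictor.
Strong reading: for every (p,d,r) with sent(p,d,r), scored(r,d).
Restrictor triples: (P2,D3,R1)→scored(R1,D3) ✓  (P3,D2,R1)→scored(R1,D2) ✓  (P4,D3,R2)→scored(R2,D3) ✓  (P4,D4,R1)→scored(R1,D4) ✓  (P4,D5,R1)→scored(R1,D5) ✓
Counterexamples (restrictor triples failing the scope): 0.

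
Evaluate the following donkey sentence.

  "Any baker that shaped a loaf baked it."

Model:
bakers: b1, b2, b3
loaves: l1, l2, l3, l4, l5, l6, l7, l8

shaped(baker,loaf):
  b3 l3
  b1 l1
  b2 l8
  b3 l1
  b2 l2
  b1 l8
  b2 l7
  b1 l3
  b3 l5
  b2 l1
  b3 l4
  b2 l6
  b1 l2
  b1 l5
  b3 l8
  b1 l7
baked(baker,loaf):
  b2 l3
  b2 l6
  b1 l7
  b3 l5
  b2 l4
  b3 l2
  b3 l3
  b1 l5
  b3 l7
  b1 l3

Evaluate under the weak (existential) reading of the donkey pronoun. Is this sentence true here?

True

"it" takes "a loaf" as antecedent — a donkey pronoun bound across the clause boundary.
Weak reading: every baker b with some shaped-loaf has at least one shaped-loaf l such that baked(b,l).
Per baker: b1:✓  b2:✓  b3:✓
Every baker in the restrictor has a witness.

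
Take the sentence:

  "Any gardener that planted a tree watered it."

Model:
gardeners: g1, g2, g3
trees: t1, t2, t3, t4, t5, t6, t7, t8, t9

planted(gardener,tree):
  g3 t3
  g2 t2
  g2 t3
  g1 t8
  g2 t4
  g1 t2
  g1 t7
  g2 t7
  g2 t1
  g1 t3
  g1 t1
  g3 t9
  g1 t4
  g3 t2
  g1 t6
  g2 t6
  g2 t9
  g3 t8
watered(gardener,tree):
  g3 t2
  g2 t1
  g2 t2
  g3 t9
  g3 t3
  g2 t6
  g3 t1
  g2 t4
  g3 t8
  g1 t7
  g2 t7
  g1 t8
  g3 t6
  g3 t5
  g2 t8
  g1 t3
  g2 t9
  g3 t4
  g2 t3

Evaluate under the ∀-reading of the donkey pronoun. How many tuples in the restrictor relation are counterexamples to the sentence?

4

"it" takes "a tree" as antecedent — a donkey pronoun bound across the clause boundary.
Strong reading: for every (g,t) with planted(g,t), watered(g,t).
Restrictor pairs: (g1,t1) ✗  (g1,t2) ✗  (g1,t3) ✓  (g1,t4) ✗  (g1,t6) ✗  (g1,t7) ✓  (g1,t8) ✓  (g2,t1) ✓  (g2,t2) ✓  (g2,t3) ✓  (g2,t4) ✓  (g2,t6) ✓  (g2,t7) ✓  (g2,t9) ✓  (g3,t2) ✓  (g3,t3) ✓  (g3,t8) ✓  (g3,t9) ✓
Counterexamples (restrictor pairs failing the scope): 4.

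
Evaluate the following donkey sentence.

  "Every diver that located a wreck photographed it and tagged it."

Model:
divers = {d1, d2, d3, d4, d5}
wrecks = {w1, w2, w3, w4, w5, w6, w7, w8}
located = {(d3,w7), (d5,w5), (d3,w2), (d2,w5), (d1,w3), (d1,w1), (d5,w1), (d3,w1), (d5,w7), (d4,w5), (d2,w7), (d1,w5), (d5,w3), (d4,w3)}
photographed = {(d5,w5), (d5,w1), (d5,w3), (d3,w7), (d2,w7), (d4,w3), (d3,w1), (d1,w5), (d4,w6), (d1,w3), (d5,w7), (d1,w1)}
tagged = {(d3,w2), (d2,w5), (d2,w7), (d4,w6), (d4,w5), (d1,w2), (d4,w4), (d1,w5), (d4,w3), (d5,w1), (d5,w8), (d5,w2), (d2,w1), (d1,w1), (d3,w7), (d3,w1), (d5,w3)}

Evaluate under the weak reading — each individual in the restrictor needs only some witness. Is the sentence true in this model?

"it" takes "a wreck" as antecedent — a donkey pronoun bound across the clause boundary.
Weak reading: every diver d with some located-wreck has at least one located-wreck w such that photographed(d,w) ∧ tagged(d,w).
Per diver: d1:✓  d2:✓  d3:✓  d4:✓  d5:✓
Every diver in the restrictor has a witness.

True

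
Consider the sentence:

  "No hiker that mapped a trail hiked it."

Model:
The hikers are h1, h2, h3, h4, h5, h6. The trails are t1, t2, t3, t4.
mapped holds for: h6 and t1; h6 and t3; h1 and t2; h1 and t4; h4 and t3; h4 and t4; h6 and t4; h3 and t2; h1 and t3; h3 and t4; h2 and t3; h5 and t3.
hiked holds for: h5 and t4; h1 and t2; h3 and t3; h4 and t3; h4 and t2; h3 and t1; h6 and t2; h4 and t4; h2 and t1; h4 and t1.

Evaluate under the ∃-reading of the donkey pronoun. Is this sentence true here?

"it" takes "a trail" as antecedent — a donkey pronoun bound across the clause boundary.
Truth condition: for no (h,t) with mapped(h,t) does hiked(h,t) hold.
Restrictor pairs — does the scope hold? (h1,t2):holds  (h1,t3):fails  (h1,t4):fails  (h2,t3):fails  (h3,t2):fails  (h3,t4):fails  (h4,t3):holds  (h4,t4):holds  (h5,t3):fails  (h6,t1):fails  (h6,t3):fails  (h6,t4):fails
Scope holds for 3 pair(s), so the sentence is false.

False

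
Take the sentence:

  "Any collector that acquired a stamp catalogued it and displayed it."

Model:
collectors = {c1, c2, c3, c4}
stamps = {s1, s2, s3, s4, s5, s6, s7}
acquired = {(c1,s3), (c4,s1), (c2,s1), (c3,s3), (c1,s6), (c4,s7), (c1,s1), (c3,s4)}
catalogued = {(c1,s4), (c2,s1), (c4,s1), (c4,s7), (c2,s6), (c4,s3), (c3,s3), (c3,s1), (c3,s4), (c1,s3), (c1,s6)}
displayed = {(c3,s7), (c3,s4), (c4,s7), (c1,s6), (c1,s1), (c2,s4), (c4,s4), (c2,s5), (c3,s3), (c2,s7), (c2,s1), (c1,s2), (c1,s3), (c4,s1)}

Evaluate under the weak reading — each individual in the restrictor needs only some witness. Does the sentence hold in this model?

"it" takes "a stamp" as antecedent — a donkey pronoun bound across the clause boundary.
Weak reading: every collector c with some acquired-stamp has at least one acquired-stamp s such that catalogued(c,s) ∧ displayed(c,s).
Per collector: c1:✓  c2:✓  c3:✓  c4:✓
Every collector in the restrictor has a witness.

True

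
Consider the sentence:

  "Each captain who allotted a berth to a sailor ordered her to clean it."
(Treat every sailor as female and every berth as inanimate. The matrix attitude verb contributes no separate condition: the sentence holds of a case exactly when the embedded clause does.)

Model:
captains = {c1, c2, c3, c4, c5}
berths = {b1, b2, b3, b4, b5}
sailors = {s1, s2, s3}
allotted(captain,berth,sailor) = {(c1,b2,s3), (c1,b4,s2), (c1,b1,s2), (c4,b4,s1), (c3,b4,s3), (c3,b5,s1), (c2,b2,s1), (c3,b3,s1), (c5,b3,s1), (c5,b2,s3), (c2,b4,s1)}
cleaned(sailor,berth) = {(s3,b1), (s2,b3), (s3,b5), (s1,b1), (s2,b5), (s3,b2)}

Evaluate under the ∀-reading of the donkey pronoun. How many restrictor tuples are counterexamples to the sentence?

9

"her" takes "a sailor" as antecedent and "it" takes "a berth"; both are donkey pronouns co-varying with the restrictor.
Strong reading: for every (c,b,s) with allotted(c,b,s), cleaned(s,b).
Restrictor triples: (c1,b1,s2)→cleaned(s2,b1) ✗  (c1,b2,s3)→cleaned(s3,b2) ✓  (c1,b4,s2)→cleaned(s2,b4) ✗  (c2,b2,s1)→cleaned(s1,b2) ✗  (c2,b4,s1)→cleaned(s1,b4) ✗  (c3,b3,s1)→cleaned(s1,b3) ✗  (c3,b4,s3)→cleaned(s3,b4) ✗  (c3,b5,s1)→cleaned(s1,b5) ✗  (c4,b4,s1)→cleaned(s1,b4) ✗  (c5,b2,s3)→cleaned(s3,b2) ✓  (c5,b3,s1)→cleaned(s1,b3) ✗
Counterexamples (restrictor triples failing the scope): 9.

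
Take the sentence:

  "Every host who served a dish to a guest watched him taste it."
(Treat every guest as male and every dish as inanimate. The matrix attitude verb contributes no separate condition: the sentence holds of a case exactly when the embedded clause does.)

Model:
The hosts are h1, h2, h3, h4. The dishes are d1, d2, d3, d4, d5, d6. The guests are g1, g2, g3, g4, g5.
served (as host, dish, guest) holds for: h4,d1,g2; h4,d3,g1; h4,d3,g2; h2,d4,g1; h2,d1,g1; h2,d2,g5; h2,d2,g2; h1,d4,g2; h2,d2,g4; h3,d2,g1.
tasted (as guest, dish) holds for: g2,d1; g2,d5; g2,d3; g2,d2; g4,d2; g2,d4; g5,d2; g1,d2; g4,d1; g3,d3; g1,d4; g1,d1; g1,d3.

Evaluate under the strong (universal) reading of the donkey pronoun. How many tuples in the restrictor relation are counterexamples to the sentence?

0

"him" takes "a guest" as antecedent and "it" takes "a dish"; both are donkey pronouns co-varying with the restrictor.
Strong reading: for every (h,d,g) with served(h,d,g), tasted(g,d).
Restrictor triples: (h1,d4,g2)→tasted(g2,d4) ✓  (h2,d1,g1)→tasted(g1,d1) ✓  (h2,d2,g2)→tasted(g2,d2) ✓  (h2,d2,g4)→tasted(g4,d2) ✓  (h2,d2,g5)→tasted(g5,d2) ✓  (h2,d4,g1)→tasted(g1,d4) ✓  (h3,d2,g1)→tasted(g1,d2) ✓  (h4,d1,g2)→tasted(g2,d1) ✓  (h4,d3,g1)→tasted(g1,d3) ✓  (h4,d3,g2)→tasted(g2,d3) ✓
Counterexamples (restrictor triples failing the scope): 0.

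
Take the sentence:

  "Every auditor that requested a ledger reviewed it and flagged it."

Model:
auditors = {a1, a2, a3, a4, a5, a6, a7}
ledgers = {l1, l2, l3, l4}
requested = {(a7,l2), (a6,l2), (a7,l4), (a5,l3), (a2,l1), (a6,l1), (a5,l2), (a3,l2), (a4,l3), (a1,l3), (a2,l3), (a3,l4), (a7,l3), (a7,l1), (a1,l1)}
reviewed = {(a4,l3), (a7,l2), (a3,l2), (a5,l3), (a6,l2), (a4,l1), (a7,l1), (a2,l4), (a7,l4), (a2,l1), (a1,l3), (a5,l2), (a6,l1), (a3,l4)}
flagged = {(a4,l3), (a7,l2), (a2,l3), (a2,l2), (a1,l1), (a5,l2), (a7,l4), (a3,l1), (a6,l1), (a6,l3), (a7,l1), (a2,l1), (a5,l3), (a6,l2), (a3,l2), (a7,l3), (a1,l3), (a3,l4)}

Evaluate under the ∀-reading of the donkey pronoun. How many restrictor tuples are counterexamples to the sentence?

3

"it" takes "a ledger" as antecedent — a donkey pronoun bound across the clause boundary.
Strong reading: for every (a,l) with requested(a,l), reviewed(a,l) ∧ flagged(a,l).
Restrictor pairs: (a1,l1) ✗  (a1,l3) ✓  (a2,l1) ✓  (a2,l3) ✗  (a3,l2) ✓  (a3,l4) ✓  (a4,l3) ✓  (a5,l2) ✓  (a5,l3) ✓  (a6,l1) ✓  (a6,l2) ✓  (a7,l1) ✓  (a7,l2) ✓  (a7,l3) ✗  (a7,l4) ✓
Counterexamples (restrictor pairs failing the scope): 3.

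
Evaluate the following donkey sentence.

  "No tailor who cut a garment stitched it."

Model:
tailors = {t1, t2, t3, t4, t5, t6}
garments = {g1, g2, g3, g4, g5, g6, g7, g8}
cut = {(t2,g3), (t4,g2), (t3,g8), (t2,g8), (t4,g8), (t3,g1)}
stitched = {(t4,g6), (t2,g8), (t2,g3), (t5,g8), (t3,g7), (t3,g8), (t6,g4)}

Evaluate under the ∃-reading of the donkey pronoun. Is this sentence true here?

False

"it" takes "a garment" as antecedent — a donkey pronoun bound across the clause boundary.
Truth condition: for no (t,g) with cut(t,g) does stitched(t,g) hold.
Restrictor pairs — does the scope hold? (t2,g3):holds  (t2,g8):holds  (t3,g1):fails  (t3,g8):holds  (t4,g2):fails  (t4,g8):fails
Scope holds for 3 pair(s), so the sentence is false.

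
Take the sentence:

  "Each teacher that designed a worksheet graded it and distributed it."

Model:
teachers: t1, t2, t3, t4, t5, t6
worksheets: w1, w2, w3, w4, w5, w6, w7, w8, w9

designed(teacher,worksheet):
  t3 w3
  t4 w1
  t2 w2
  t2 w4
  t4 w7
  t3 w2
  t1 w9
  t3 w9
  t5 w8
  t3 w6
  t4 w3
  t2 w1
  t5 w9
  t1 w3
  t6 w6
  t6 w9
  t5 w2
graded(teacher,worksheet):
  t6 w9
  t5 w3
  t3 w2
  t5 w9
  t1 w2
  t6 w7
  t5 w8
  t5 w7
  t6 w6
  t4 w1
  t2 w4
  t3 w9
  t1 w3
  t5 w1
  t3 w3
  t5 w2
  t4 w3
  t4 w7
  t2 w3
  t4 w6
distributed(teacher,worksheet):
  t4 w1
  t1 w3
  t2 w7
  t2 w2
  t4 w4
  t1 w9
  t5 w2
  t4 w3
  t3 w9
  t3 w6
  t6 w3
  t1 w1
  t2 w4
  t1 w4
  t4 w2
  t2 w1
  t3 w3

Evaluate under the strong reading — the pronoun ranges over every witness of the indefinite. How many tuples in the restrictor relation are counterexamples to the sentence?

"it" takes "a worksheet" as antecedent — a donkey pronoun bound across the clause boundary.
Strong reading: for every (t,w) with designed(t,w), graded(t,w) ∧ distributed(t,w).
Restrictor pairs: (t1,w3) ✓  (t1,w9) ✗  (t2,w1) ✗  (t2,w2) ✗  (t2,w4) ✓  (t3,w2) ✗  (t3,w3) ✓  (t3,w6) ✗  (t3,w9) ✓  (t4,w1) ✓  (t4,w3) ✓  (t4,w7) ✗  (t5,w2) ✓  (t5,w8) ✗  (t5,w9) ✗  (t6,w6) ✗  (t6,w9) ✗
Counterexamples (restrictor pairs failing the scope): 10.

10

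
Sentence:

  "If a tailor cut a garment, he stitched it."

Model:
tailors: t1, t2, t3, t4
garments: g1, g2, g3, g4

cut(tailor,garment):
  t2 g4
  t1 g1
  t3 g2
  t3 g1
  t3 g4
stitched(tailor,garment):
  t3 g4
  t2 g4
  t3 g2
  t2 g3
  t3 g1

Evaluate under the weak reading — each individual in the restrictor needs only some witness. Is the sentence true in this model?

False

"it" takes "a garment" as antecedent — a donkey pronoun bound across the clause boundary.
Weak reading: every tailor t with some cut-garment has at least one cut-garment g such that stitched(t,g).
Per tailor: t1:✗  t2:✓  t3:✓
t1 has no witness among its cut-garments.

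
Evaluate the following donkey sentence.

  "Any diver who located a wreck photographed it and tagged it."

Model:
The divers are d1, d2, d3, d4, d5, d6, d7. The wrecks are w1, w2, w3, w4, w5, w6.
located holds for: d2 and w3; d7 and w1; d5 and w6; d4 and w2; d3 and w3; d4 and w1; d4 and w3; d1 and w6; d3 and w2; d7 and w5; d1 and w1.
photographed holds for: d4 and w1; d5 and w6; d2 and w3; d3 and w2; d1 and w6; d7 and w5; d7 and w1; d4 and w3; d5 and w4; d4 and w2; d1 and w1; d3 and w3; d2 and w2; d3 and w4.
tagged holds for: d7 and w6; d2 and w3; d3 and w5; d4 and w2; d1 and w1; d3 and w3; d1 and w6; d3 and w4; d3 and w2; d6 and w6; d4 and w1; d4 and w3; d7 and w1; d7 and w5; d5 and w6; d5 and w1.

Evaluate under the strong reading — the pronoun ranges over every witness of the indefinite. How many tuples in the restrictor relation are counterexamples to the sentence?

"it" takes "a wreck" as antecedent — a donkey pronoun bound across the clause boundary.
Strong reading: for every (d,w) with located(d,w), photographed(d,w) ∧ tagged(d,w).
Restrictor pairs: (d1,w1) ✓  (d1,w6) ✓  (d2,w3) ✓  (d3,w2) ✓  (d3,w3) ✓  (d4,w1) ✓  (d4,w2) ✓  (d4,w3) ✓  (d5,w6) ✓  (d7,w1) ✓  (d7,w5) ✓
Counterexamples (restrictor pairs failing the scope): 0.

0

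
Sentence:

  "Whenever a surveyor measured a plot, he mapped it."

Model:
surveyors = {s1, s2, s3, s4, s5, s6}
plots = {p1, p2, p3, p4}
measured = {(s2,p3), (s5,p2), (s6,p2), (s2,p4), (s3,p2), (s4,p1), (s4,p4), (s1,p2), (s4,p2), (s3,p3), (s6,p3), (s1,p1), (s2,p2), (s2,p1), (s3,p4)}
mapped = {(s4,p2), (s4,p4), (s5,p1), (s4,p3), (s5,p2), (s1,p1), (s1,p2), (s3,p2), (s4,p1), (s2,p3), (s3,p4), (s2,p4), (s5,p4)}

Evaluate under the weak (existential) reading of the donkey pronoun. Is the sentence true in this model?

False

"it" takes "a plot" as antecedent — a donkey pronoun bound across the clause boundary.
Weak reading: every surveyor s with some measured-plot has at least one measured-plot p such that mapped(s,p).
Per surveyor: s1:✓  s2:✓  s3:✓  s4:✓  s5:✓  s6:✗
s6 has no witness among its measured-plots.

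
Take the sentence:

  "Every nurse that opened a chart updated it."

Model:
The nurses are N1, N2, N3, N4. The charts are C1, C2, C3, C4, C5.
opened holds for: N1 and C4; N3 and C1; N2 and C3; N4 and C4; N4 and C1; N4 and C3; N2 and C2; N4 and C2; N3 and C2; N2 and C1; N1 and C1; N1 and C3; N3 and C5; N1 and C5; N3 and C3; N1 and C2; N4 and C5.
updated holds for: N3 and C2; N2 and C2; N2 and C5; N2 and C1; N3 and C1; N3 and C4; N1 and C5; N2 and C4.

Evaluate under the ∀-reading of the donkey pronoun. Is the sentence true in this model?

False

"it" takes "a chart" as antecedent — a donkey pronoun bound across the clause boundary.
Strong reading: for every (n,c) with opened(n,c), updated(n,c).
Restrictor pairs: (N1,C1) ✗  (N1,C2) ✗  (N1,C3) ✗  (N1,C4) ✗  (N1,C5) ✓  (N2,C1) ✓  (N2,C2) ✓  (N2,C3) ✗  (N3,C1) ✓  (N3,C2) ✓  (N3,C3) ✗  (N3,C5) ✗  (N4,C1) ✗  (N4,C2) ✗  (N4,C3) ✗  (N4,C4) ✗  (N4,C5) ✗
Counterexample: (N1,C1) is in opened but fails the scope.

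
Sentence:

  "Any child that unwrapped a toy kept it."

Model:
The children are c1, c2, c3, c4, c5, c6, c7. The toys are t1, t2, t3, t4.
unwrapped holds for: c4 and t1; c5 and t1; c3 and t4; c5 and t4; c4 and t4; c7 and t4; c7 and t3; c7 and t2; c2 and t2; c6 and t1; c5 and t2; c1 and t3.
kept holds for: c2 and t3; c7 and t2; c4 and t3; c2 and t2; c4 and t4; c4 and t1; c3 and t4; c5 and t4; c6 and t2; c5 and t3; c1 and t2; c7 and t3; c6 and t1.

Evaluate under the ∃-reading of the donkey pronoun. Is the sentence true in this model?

"it" takes "a toy" as antecedent — a donkey pronoun bound across the clause boundary.
Weak reading: every child c with some unwrapped-toy has at least one unwrapped-toy t such that kept(c,t).
Per child: c1:✗  c2:✓  c3:✓  c4:✓  c5:✓  c6:✓  c7:✓
c1 has no witness among its unwrapped-toys.

False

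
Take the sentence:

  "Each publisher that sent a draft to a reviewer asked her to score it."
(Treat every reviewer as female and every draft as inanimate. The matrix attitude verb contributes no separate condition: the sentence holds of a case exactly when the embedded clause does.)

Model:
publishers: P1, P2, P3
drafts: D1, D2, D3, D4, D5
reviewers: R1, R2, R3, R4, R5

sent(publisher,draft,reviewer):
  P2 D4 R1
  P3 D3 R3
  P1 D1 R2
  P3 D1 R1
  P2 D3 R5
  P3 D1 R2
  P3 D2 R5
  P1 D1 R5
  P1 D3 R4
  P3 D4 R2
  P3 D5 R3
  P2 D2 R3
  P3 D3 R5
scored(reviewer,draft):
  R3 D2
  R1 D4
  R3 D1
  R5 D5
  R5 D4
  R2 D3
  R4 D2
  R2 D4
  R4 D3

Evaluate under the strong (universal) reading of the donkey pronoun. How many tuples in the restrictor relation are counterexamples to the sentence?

"her" takes "a reviewer" as antecedent and "it" takes "a draft"; both are donkey pronouns co-varying with the restrictor.
Strong reading: for every (p,d,r) with sent(p,d,r), scored(r,d).
Restrictor triples: (P1,D1,R2)→scored(R2,D1) ✗  (P1,D1,R5)→scored(R5,D1) ✗  (P1,D3,R4)→scored(R4,D3) ✓  (P2,D2,R3)→scored(R3,D2) ✓  (P2,D3,R5)→scored(R5,D3) ✗  (P2,D4,R1)→scored(R1,D4) ✓  (P3,D1,R1)→scored(R1,D1) ✗  (P3,D1,R2)→scored(R2,D1) ✗  (P3,D2,R5)→scored(R5,D2) ✗  (P3,D3,R3)→scored(R3,D3) ✗  (P3,D3,R5)→scored(R5,D3) ✗  (P3,D4,R2)→scored(R2,D4) ✓  (P3,D5,R3)→scored(R3,D5) ✗
Counterexamples (restrictor triples failing the scope): 9.

9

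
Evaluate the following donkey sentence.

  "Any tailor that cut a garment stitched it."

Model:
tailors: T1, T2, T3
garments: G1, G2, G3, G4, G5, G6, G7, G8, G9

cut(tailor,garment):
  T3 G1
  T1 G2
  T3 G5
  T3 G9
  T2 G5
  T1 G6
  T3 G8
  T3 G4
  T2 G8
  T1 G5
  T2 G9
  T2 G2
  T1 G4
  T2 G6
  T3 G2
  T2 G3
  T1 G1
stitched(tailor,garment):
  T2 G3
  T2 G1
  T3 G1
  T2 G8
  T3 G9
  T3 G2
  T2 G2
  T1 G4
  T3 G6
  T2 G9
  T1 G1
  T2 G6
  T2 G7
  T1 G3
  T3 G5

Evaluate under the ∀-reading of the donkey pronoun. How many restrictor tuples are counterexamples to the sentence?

"it" takes "a garment" as antecedent — a donkey pronoun bound across the clause boundary.
Strong reading: for every (t,g) with cut(t,g), stitched(t,g).
Restrictor pairs: (T1,G1) ✓  (T1,G2) ✗  (T1,G4) ✓  (T1,G5) ✗  (T1,G6) ✗  (T2,G2) ✓  (T2,G3) ✓  (T2,G5) ✗  (T2,G6) ✓  (T2,G8) ✓  (T2,G9) ✓  (T3,G1) ✓  (T3,G2) ✓  (T3,G4) ✗  (T3,G5) ✓  (T3,G8) ✗  (T3,G9) ✓
Counterexamples (restrictor pairs failing the scope): 6.

6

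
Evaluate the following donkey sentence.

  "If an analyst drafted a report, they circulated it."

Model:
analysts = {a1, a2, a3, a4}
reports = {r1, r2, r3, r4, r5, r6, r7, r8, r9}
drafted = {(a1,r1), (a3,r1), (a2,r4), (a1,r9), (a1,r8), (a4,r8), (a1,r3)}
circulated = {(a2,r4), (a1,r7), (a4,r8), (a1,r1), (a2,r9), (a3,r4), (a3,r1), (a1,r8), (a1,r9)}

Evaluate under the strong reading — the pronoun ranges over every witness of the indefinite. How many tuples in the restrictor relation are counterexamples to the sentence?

1

"it" takes "a report" as antecedent — a donkey pronoun bound across the clause boundary.
Strong reading: for every (a,r) with drafted(a,r), circulated(a,r).
Restrictor pairs: (a1,r1) ✓  (a1,r3) ✗  (a1,r8) ✓  (a1,r9) ✓  (a2,r4) ✓  (a3,r1) ✓  (a4,r8) ✓
Counterexamples (restrictor pairs failing the scope): 1.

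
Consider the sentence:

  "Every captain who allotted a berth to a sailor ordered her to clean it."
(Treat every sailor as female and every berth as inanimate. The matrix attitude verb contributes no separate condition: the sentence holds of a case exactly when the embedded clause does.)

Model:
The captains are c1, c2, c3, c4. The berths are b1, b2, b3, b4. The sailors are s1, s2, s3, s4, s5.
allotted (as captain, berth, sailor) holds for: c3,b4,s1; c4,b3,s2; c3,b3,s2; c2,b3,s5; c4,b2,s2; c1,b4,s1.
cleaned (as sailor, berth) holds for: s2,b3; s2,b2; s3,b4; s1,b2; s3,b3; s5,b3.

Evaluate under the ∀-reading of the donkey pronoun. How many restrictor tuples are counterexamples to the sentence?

2

"her" takes "a sailor" as antecedent and "it" takes "a berth"; both are donkey pronouns co-varying with the restrictor.
Strong reading: for every (c,b,s) with allotted(c,b,s), cleaned(s,b).
Restrictor triples: (c1,b4,s1)→cleaned(s1,b4) ✗  (c2,b3,s5)→cleaned(s5,b3) ✓  (c3,b3,s2)→cleaned(s2,b3) ✓  (c3,b4,s1)→cleaned(s1,b4) ✗  (c4,b2,s2)→cleaned(s2,b2) ✓  (c4,b3,s2)→cleaned(s2,b3) ✓
Counterexamples (restrictor triples failing the scope): 2.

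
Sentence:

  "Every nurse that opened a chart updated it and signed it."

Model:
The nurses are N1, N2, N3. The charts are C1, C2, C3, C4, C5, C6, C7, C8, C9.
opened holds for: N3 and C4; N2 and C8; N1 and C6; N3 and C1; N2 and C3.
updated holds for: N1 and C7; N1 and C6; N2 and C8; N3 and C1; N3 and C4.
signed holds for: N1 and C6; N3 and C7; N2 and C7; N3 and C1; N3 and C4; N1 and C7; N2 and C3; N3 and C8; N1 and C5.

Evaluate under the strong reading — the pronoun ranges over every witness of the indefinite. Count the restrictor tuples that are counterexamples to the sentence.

2

"it" takes "a chart" as antecedent — a donkey pronoun bound across the clause boundary.
Strong reading: for every (n,c) with opened(n,c), updated(n,c) ∧ signed(n,c).
Restrictor pairs: (N1,C6) ✓  (N2,C3) ✗  (N2,C8) ✗  (N3,C1) ✓  (N3,C4) ✓
Counterexamples (restrictor pairs failing the scope): 2.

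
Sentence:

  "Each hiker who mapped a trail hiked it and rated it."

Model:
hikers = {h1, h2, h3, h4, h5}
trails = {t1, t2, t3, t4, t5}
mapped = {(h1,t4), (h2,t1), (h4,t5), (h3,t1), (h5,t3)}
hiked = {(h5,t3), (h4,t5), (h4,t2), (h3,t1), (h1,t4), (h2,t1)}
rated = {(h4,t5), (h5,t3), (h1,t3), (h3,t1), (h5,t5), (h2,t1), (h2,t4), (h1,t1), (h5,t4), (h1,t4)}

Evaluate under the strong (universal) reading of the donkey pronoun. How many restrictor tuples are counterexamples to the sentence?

0

"it" takes "a trail" as antecedent — a donkey pronoun bound across the clause boundary.
Strong reading: for every (h,t) with mapped(h,t), hiked(h,t) ∧ rated(h,t).
Restrictor pairs: (h1,t4) ✓  (h2,t1) ✓  (h3,t1) ✓  (h4,t5) ✓  (h5,t3) ✓
Counterexamples (restrictor pairs failing the scope): 0.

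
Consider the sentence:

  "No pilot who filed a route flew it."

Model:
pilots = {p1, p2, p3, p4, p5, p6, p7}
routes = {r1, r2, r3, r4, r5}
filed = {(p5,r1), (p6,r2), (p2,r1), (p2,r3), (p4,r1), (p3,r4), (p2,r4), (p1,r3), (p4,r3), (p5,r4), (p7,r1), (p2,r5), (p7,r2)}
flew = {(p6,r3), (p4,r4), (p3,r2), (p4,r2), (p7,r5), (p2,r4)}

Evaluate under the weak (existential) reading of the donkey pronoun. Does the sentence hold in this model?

False

"it" takes "a route" as antecedent — a donkey pronoun bound across the clause boundary.
Truth condition: for no (p,r) with filed(p,r) does flew(p,r) hold.
Restrictor pairs — does the scope hold? (p1,r3):fails  (p2,r1):fails  (p2,r3):fails  (p2,r4):holds  (p2,r5):fails  (p3,r4):fails  (p4,r1):fails  (p4,r3):fails  (p5,r1):fails  (p5,r4):fails  (p6,r2):fails  (p7,r1):fails  (p7,r2):fails
Scope holds for 1 pair(s), so the sentence is false.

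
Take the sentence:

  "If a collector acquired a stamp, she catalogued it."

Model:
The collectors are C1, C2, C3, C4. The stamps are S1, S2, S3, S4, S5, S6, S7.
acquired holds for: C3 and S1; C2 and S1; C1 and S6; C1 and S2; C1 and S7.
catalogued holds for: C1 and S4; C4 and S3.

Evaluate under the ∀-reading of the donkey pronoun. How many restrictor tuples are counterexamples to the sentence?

5

"it" takes "a stamp" as antecedent — a donkey pronoun bound across the clause boundary.
Strong reading: for every (c,s) with acquired(c,s), catalogued(c,s).
Restrictor pairs: (C1,S2) ✗  (C1,S6) ✗  (C1,S7) ✗  (C2,S1) ✗  (C3,S1) ✗
Counterexamples (restrictor pairs failing the scope): 5.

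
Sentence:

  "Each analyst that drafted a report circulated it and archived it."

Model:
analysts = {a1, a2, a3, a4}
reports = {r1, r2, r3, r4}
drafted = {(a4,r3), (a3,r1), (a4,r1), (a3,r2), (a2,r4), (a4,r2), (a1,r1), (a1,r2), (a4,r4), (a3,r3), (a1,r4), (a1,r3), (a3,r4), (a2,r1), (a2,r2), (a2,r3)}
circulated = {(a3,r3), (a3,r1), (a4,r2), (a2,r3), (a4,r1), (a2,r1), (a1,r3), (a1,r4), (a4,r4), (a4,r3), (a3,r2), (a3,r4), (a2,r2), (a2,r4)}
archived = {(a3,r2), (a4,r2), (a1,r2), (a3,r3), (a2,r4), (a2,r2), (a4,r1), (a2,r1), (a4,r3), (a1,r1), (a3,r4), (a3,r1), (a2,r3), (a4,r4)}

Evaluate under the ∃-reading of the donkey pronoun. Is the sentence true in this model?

"it" takes "a report" as antecedent — a donkey pronoun bound across the clause boundary.
Weak reading: every analyst a with some drafted-report has at least one drafted-report r such that circulated(a,r) ∧ archived(a,r).
Per analyst: a1:✗  a2:✓  a3:✓  a4:✓
a1 has no witness among its drafted-reports.

False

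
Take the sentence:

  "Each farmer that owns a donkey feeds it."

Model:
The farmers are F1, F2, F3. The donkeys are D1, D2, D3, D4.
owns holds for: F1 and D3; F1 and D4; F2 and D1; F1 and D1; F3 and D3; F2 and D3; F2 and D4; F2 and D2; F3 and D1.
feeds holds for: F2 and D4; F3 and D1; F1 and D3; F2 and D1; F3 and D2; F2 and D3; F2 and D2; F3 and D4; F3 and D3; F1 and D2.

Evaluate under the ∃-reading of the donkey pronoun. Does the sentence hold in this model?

True

"it" takes "a donkey" as antecedent — a donkey pronoun bound across the clause boundary.
Weak reading: every farmer f with some owns-donkey has at least one owns-donkey d such that feeds(f,d).
Per farmer: F1:✓  F2:✓  F3:✓
Every farmer in the restrictor has a witness.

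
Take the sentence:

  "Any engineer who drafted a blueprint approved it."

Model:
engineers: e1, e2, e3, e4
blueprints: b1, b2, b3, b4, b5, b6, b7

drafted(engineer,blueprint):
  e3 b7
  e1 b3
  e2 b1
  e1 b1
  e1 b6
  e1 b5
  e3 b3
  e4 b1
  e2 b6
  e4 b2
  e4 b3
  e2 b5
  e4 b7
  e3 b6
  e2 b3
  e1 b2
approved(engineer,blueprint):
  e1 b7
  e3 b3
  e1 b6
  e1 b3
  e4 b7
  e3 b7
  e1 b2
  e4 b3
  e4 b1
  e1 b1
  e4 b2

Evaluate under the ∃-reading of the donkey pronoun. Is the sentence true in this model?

"it" takes "a blueprint" as antecedent — a donkey pronoun bound across the clause boundary.
Weak reading: every engineer e with some drafted-blueprint has at least one drafted-blueprint b such that approved(e,b).
Per engineer: e1:✓  e2:✗  e3:✓  e4:✓
e2 has no witness among its drafted-blueprints.

False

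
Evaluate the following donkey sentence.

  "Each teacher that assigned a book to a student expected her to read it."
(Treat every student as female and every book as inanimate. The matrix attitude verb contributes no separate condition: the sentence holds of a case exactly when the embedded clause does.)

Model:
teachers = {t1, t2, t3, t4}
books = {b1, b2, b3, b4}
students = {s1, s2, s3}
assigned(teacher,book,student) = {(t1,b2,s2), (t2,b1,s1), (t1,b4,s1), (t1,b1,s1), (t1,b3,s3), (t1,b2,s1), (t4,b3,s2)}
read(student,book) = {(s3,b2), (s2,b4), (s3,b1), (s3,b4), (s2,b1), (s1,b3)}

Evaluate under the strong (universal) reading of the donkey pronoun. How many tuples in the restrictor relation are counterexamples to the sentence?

"her" takes "a student" as antecedent and "it" takes "a book"; both are donkey pronouns co-varying with the restrictor.
Strong reading: for every (t,b,s) with assigned(t,b,s), read(s,b).
Restrictor triples: (t1,b1,s1)→read(s1,b1) ✗  (t1,b2,s1)→read(s1,b2) ✗  (t1,b2,s2)→read(s2,b2) ✗  (t1,b3,s3)→read(s3,b3) ✗  (t1,b4,s1)→read(s1,b4) ✗  (t2,b1,s1)→read(s1,b1) ✗  (t4,b3,s2)→read(s2,b3) ✗
Counterexamples (restrictor triples failing the scope): 7.

7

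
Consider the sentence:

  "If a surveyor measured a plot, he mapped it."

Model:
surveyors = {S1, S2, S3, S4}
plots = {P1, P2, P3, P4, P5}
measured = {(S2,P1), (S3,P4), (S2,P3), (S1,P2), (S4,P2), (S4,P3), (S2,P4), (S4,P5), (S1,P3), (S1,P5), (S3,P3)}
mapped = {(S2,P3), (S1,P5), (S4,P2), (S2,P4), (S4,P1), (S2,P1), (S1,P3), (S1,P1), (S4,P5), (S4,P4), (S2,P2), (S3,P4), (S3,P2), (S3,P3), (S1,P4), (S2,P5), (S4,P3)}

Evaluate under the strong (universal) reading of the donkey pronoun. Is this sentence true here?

False

"it" takes "a plot" as antecedent — a donkey pronoun bound across the clause boundary.
Strong reading: for every (s,p) with measured(s,p), mapped(s,p).
Restrictor pairs: (S1,P2) ✗  (S1,P3) ✓  (S1,P5) ✓  (S2,P1) ✓  (S2,P3) ✓  (S2,P4) ✓  (S3,P3) ✓  (S3,P4) ✓  (S4,P2) ✓  (S4,P3) ✓  (S4,P5) ✓
Counterexample: (S1,P2) is in measured but fails the scope.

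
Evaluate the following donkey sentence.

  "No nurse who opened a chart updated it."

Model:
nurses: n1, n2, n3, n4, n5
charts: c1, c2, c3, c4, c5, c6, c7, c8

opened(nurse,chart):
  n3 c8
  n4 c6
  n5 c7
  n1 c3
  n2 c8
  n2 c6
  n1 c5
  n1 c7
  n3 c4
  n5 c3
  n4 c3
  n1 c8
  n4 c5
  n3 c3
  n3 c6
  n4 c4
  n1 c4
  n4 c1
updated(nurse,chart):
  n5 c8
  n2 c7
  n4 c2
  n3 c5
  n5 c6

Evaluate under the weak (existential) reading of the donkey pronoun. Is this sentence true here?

True

"it" takes "a chart" as antecedent — a donkey pronoun bound across the clause boundary.
Truth condition: for no (n,c) with opened(n,c) does updated(n,c) hold.
Restrictor pairs — does the scope hold? (n1,c3):fails  (n1,c4):fails  (n1,c5):fails  (n1,c7):fails  (n1,c8):fails  (n2,c6):fails  (n2,c8):fails  (n3,c3):fails  (n3,c4):fails  (n3,c6):fails  (n3,c8):fails  (n4,c1):fails  (n4,c3):fails  (n4,c4):fails  (n4,c5):fails  (n4,c6):fails  (n5,c3):fails  (n5,c7):fails
Scope holds for no restrictor pair, so the sentence is true.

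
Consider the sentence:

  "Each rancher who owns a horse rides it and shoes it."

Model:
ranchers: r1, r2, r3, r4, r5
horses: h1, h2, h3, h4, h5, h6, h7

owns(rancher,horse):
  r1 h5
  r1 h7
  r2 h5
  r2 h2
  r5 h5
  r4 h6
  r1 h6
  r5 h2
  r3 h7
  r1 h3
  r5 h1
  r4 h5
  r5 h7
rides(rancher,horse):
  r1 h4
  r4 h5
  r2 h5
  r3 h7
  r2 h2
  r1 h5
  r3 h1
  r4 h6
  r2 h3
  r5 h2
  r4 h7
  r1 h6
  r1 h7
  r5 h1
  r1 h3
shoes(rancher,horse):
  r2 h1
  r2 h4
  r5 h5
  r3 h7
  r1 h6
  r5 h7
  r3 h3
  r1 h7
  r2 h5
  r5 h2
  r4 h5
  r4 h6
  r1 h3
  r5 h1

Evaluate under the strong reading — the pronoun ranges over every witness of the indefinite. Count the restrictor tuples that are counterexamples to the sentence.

4

"it" takes "a horse" as antecedent — a donkey pronoun bound across the clause boundary.
Strong reading: for every (r,h) with owns(r,h), rides(r,h) ∧ shoes(r,h).
Restrictor pairs: (r1,h3) ✓  (r1,h5) ✗  (r1,h6) ✓  (r1,h7) ✓  (r2,h2) ✗  (r2,h5) ✓  (r3,h7) ✓  (r4,h5) ✓  (r4,h6) ✓  (r5,h1) ✓  (r5,h2) ✓  (r5,h5) ✗  (r5,h7) ✗
Counterexamples (restrictor pairs failing the scope): 4.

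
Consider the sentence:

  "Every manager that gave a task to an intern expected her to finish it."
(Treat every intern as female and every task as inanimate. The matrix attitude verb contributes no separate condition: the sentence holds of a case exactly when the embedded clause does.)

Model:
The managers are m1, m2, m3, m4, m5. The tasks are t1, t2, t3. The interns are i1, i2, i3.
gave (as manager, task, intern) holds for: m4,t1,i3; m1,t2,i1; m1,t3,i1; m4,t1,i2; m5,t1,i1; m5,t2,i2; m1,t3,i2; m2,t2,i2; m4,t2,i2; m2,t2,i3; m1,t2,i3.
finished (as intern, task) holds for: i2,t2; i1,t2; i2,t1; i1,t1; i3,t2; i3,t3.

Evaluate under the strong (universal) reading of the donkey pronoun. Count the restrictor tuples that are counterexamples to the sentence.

"her" takes "an intern" as antecedent and "it" takes "a task"; both are donkey pronouns co-varying with the restrictor.
Strong reading: for every (m,t,i) with gave(m,t,i), finished(i,t).
Restrictor triples: (m1,t2,i1)→finished(i1,t2) ✓  (m1,t2,i3)→finished(i3,t2) ✓  (m1,t3,i1)→finished(i1,t3) ✗  (m1,t3,i2)→finished(i2,t3) ✗  (m2,t2,i2)→finished(i2,t2) ✓  (m2,t2,i3)→finished(i3,t2) ✓  (m4,t1,i2)→finished(i2,t1) ✓  (m4,t1,i3)→finished(i3,t1) ✗  (m4,t2,i2)→finished(i2,t2) ✓  (m5,t1,i1)→finished(i1,t1) ✓  (m5,t2,i2)→finished(i2,t2) ✓
Counterexamples (restrictor triples failing the scope): 3.

3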